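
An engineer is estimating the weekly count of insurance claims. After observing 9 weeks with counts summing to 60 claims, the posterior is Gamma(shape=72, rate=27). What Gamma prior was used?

A Gamma(α, β) prior (rate parametrization) on a Poisson rate with n observations summing to S gives posterior Gamma(α+S, β+n).
So α = 72 − 60 = 12 and β = 27 − 9 = 18.

Gamma(shape=12, rate=18)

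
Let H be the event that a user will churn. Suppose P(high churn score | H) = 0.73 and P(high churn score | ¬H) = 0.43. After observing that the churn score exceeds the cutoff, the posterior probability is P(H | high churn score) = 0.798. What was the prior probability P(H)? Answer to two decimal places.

Bayes' rule in odds form gives O(H|E) = O(H)·[P(E|H)/P(E|¬H)], hence O(H) = O(H|E)/LR.
Posterior odds = 0.798/(1−0.798) = 3.9505. LR = 0.73/0.43 = 1.6977.
Prior odds = 3.9505/1.6977 = 2.3270, so P(H) = 2.3270/(1+2.3270) ≈ 0.70.

P(H) = 0.70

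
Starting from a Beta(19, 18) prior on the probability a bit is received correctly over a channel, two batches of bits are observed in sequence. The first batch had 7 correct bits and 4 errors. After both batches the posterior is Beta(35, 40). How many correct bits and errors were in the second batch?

9 correct bits and 18 errors

Sequential conjugate updates are equivalent to a single update on the pooled data, so total successes = posterior α − prior α and total failures = posterior β − prior β.
Total across both batches: 35−19=16 correct bits, 40−18=22 errors.
Subtract the first batch: 16−7=9 correct bits and 22−4=18 errors.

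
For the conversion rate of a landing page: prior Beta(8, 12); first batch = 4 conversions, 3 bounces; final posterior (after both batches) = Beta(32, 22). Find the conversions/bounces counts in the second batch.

20 conversions and 7 bounces

Sequential conjugate updates are equivalent to a single update on the pooled data, so total successes = posterior α − prior α and total failures = posterior β − prior β.
Total across both batches: 32−8=24 conversions, 22−12=10 bounces.
Subtract the first batch: 24−4=20 conversions and 10−3=7 bounces.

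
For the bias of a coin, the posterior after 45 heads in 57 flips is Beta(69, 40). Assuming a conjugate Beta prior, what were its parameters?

Beta(24, 28)

A Beta(α, β) prior with s successes and f failures in binomial data gives a Beta(α+s, β+f) posterior.
Subtract the data counts: 69−45=24, 40−12=28.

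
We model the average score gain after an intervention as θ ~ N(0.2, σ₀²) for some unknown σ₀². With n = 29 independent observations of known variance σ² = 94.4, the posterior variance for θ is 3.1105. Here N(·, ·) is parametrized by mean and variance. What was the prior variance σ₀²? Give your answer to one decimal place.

σ₀² = 70.0

Posterior precision equals prior precision plus data precision: 1/σ_n² = 1/σ₀² + n/σ².
So 1/σ₀² = 1/3.1105 − 29/94.4 = 0.321492 − 0.307203 = 0.014289.
Hence σ₀² = 1/0.014289 ≈ 70.0.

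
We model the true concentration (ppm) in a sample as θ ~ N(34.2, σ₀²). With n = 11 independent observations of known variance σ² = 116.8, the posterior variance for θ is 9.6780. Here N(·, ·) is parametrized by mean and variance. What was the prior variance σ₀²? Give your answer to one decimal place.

For the Normal–Normal model with known σ², precisions add: τ_n = τ₀ + n/σ².
So 1/σ₀² = 1/9.6780 − 11/116.8 = 0.103327 − 0.094178 = 0.009149.
Hence σ₀² = 1/0.009149 ≈ 109.3.

σ₀² = 109.3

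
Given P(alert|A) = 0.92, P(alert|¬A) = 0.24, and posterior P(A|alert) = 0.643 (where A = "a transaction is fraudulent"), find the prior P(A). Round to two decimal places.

In odds form, posterior odds = prior odds × likelihood ratio, so prior odds = posterior odds ÷ LR.
Posterior odds = 0.643/(1−0.643) = 1.8011. LR = 0.92/0.24 = 3.8333.
Prior odds = 1.8011/3.8333 = 0.4699, so P(A) = 0.4699/(1+0.4699) ≈ 0.32.

P(A) = 0.32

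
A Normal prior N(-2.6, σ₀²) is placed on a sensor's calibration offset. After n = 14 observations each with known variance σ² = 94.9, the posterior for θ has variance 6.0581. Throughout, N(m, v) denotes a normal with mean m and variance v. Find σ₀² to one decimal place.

σ₀² = 57.0

For the Normal–Normal model with known σ², precisions add: τ_n = τ₀ + n/σ².
So 1/σ₀² = 1/6.0581 − 14/94.9 = 0.165068 − 0.147524 = 0.017544.
Hence σ₀² = 1/0.017544 ≈ 57.0.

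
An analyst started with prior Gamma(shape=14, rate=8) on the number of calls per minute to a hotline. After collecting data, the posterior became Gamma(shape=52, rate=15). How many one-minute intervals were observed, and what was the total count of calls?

A Gamma(α, β) prior (rate parametrization) on a Poisson rate with n observations summing to S gives posterior Gamma(α+S, β+n).
Matching: Σxᵢ = 52 − 14 = 38 and n = 15 − 8 = 7.

n = 7 one-minute intervals with total 38 calls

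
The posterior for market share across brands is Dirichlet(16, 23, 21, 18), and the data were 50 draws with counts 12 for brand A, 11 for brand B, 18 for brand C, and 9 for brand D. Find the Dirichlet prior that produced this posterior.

Dirichlet(4, 12, 3, 9)

For a Dirichlet(α) prior with multinomial counts c, the posterior is Dirichlet(α + c) componentwise.
Subtract each count from the matching posterior parameter: 16−12=4, 23−11=12, 21−18=3, 18−9=9.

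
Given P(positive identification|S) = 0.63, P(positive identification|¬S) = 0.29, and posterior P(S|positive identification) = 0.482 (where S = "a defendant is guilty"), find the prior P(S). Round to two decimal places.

In odds form, posterior odds = prior odds × likelihood ratio, so prior odds = posterior odds ÷ LR.
Posterior odds = 0.482/(1−0.482) = 0.9305. LR = 0.63/0.29 = 2.1724.
Prior odds = 0.9305/2.1724 = 0.4283, so P(S) = 0.4283/(1+0.4283) ≈ 0.30.

P(S) = 0.30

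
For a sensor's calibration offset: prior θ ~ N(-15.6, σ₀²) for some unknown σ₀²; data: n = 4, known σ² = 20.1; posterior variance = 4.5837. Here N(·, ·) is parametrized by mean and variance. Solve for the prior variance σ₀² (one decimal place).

σ₀² = 52.2

For the Normal–Normal model with known σ², precisions add: τ_n = τ₀ + n/σ².
So 1/σ₀² = 1/4.5837 − 4/20.1 = 0.218164 − 0.199005 = 0.019159.
Hence σ₀² = 1/0.019159 ≈ 52.2.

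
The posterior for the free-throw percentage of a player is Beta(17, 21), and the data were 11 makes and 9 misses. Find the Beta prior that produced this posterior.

Beta(6, 12)

Under Beta–binomial conjugacy the posterior parameters are (a+s, b+f).
So a = 17 − 11 = 6 and b = 21 − 9 = 12.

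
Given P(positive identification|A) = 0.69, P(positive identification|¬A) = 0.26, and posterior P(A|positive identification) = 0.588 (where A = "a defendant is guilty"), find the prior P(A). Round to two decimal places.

P(A) = 0.35

Bayes' rule in odds form gives O(A|E) = O(A)·[P(E|A)/P(E|¬A)], hence O(A) = O(A|E)/LR.
Posterior odds = 0.588/(1−0.588) = 1.4272. LR = 0.69/0.26 = 2.6538.
Prior odds = 1.4272/2.6538 = 0.5378, so P(A) = 0.5378/(1+0.5378) ≈ 0.35.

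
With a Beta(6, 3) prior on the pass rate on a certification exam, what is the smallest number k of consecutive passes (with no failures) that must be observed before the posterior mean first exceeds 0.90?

k = 22

After k passes and 0 failures the posterior is Beta(6+k, 3), with mean (6+k)/(6+3+k).
Set (6+k)/(9+k) > 0.90 and solve: k > (0.90·9 − 6)/(1 − 0.90) = 21.000.
The smallest integer exceeding 21.000 is 22, and checking k=22: (28)/(31) = 0.9032 > 0.90.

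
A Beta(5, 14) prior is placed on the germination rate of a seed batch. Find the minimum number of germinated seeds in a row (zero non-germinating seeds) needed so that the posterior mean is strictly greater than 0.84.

k = 69

After k germinated seeds and 0 non-germinating seeds the posterior is Beta(5+k, 14), with mean (5+k)/(5+14+k).
Set (5+k)/(19+k) > 0.84 and solve: k > (0.84·19 − 5)/(1 − 0.84) = 68.500.
The smallest integer exceeding 68.500 is 69.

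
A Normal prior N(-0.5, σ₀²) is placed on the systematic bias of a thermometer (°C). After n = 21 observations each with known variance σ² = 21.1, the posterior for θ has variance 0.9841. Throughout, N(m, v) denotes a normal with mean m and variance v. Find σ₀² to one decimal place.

σ₀² = 47.9

For the Normal–Normal model with known σ², precisions add: τ_n = τ₀ + n/σ².
So 1/σ₀² = 1/0.9841 − 21/21.1 = 1.016157 − 0.995261 = 0.020896.
Hence σ₀² = 1/0.020896 ≈ 47.9.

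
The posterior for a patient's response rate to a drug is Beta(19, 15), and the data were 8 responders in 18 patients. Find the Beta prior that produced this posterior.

A Beta(α, β) prior with s successes and f failures in binomial data gives a Beta(α+s, β+f) posterior.
Subtract the data counts: 19−8=11, 15−10=5.

Beta(11, 5)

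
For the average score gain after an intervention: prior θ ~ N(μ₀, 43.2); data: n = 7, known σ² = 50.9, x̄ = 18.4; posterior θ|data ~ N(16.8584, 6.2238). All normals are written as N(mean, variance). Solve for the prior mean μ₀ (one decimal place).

μ₀ = 7.7

The posterior mean is a precision-weighted average: μ_n = (τ₀μ₀ + τ_data·x̄)/(τ₀+τ_data), with τ₀=1/σ₀² and τ_data=n/σ².
Here τ₀ = 1/43.2 = 0.023148 and τ_data = 7/50.9 = 0.137525, so τ_n = 0.160673.
Rearranging for μ₀: μ₀ = (μ_n·τ_n − τ_data·x̄)/τ₀ = (16.8584·0.160673 − 0.137525·18.4) / 0.023148 = 0.178230/0.023148 ≈ 7.7.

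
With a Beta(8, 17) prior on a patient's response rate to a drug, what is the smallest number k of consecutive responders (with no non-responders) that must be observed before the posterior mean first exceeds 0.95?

After k responders and 0 non-responders the posterior is Beta(8+k, 17), with mean (8+k)/(8+17+k).
Set (8+k)/(25+k) > 0.95 and solve: k > (0.95·25 − 8)/(1 − 0.95) = 315.000.
The smallest integer exceeding 315.000 is 316, and checking k=316: (324)/(341) = 0.9501 > 0.95.

k = 316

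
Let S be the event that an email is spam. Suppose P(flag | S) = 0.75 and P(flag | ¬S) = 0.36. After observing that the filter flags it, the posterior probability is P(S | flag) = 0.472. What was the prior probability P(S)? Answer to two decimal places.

P(S) = 0.30

Bayes' rule in odds form gives O(S|E) = O(S)·[P(E|S)/P(E|¬S)], hence O(S) = O(S|E)/LR.
Posterior odds = 0.472/(1−0.472) = 0.8939. LR = 0.75/0.36 = 2.0833.
Prior odds = 0.8939/2.0833 = 0.4291, so P(S) = 0.4291/(1+0.4291) ≈ 0.30.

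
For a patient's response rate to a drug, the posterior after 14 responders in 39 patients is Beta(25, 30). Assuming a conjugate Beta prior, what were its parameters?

Beta is conjugate to the binomial likelihood: posterior = Beta(α+s, β+f).
Subtract the data counts: 25−14=11, 30−25=5.

Beta(11, 5)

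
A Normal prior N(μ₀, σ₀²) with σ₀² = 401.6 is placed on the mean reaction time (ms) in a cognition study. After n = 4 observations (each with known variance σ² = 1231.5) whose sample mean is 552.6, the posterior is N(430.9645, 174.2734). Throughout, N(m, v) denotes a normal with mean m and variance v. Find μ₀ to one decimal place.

With known observation variance, the Normal–Normal posterior has precision τ_n = τ₀ + n/σ² and mean μ_n = (τ₀μ₀ + (n/σ²)x̄)/τ_n.
Here τ₀ = 1/401.6 = 0.002490 and τ_data = 4/1231.5 = 0.003248, so τ_n = 0.005738.
Rearranging for μ₀: μ₀ = (μ_n·τ_n − τ_data·x̄)/τ₀ = (430.9645·0.005738 − 0.003248·552.6) / 0.002490 = 0.678030/0.002490 ≈ 272.3.

μ₀ = 272.3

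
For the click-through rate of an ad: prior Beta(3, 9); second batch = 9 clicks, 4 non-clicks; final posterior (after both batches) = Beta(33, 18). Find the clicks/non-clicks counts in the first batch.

21 clicks and 5 non-clicks

Because Beta–binomial updating is additive in the counts, the combined data contributed (α_post−α_prior, β_post−β_prior) successes and failures.
Total across both batches: 33−3=30 clicks, 18−9=9 non-clicks.
Subtract the second batch: 30−9=21 clicks and 9−4=5 non-clicks.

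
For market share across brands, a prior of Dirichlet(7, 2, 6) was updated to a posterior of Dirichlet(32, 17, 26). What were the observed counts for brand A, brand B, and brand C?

counts (25, 15, 20)

For a Dirichlet(α) prior with multinomial counts c, the posterior is Dirichlet(α + c) componentwise.
Counts are posterior − prior componentwise: 32−7=25, 17−2=15, 26−6=20.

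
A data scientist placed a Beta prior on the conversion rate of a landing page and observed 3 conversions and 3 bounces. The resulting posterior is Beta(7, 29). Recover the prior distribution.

Under Beta–binomial conjugacy the posterior parameters are (α+s, β+f).
Subtract the data counts: 7−3=4, 29−3=26.

Beta(4, 26)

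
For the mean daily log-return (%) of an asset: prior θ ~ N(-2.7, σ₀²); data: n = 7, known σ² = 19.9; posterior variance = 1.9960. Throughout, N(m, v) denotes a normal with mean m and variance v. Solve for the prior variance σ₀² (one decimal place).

σ₀² = 6.7

Posterior precision equals prior precision plus data precision: 1/σ_n² = 1/σ₀² + n/σ².
So 1/σ₀² = 1/1.9960 − 7/19.9 = 0.501002 − 0.351759 = 0.149243.
Hence σ₀² = 1/0.149243 ≈ 6.7.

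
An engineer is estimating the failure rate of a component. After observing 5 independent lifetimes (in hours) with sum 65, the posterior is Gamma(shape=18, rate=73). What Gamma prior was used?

Gamma–exponential conjugacy: posterior shape = α + n, posterior rate = β + Σtᵢ.
So α = 18 − 5 = 13 and β = 73 − 65 = 8.

Gamma(shape=13, rate=8)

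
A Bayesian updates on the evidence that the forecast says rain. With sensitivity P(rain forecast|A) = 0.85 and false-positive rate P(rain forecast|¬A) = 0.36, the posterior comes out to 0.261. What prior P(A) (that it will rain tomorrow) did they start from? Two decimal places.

P(A) = 0.13

Bayes' rule in odds form gives O(A|E) = O(A)·[P(E|A)/P(E|¬A)], hence O(A) = O(A|E)/LR.
Posterior odds = 0.261/(1−0.261) = 0.3532. LR = 0.85/0.36 = 2.3611.
Prior odds = 0.3532/2.3611 = 0.1496, so P(A) = 0.1496/(1+0.1496) ≈ 0.13.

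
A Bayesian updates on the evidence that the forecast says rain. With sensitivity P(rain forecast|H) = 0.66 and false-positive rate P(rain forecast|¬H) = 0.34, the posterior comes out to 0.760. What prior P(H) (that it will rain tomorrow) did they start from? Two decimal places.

Bayes' rule in odds form gives O(H|E) = O(H)·[P(E|H)/P(E|¬H)], hence O(H) = O(H|E)/LR.
Posterior odds = 0.760/(1−0.760) = 3.1667. LR = 0.66/0.34 = 1.9412.
Prior odds = 3.1667/1.9412 = 1.6313, so P(H) = 1.6313/(1+1.6313) ≈ 0.62.

P(H) = 0.62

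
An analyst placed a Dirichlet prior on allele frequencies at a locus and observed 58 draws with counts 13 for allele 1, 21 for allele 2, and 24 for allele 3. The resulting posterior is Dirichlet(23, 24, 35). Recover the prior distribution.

Dirichlet(10, 3, 11)

For a Dirichlet(α) prior with multinomial counts c, the posterior is Dirichlet(α + c) componentwise.
Subtract each count from the matching posterior parameter: 23−13=10, 24−21=3, 35−24=11.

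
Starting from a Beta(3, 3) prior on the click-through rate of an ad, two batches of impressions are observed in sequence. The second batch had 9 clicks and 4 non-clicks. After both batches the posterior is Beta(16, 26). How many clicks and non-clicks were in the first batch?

4 clicks and 19 non-clicks

Sequential conjugate updates are equivalent to a single update on the pooled data, so total successes = posterior α − prior α and total failures = posterior β − prior β.
Total across both batches: 16−3=13 clicks, 26−3=23 non-clicks.
Subtract the second batch: 13−9=4 clicks and 23−4=19 non-clicks.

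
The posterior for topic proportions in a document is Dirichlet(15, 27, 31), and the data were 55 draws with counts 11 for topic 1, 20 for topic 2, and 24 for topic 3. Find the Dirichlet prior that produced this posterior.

For a Dirichlet(α) prior with multinomial counts c, the posterior is Dirichlet(α + c) componentwise.
Subtract each count from the matching posterior parameter: 15−11=4, 27−20=7, 31−24=7.

Dirichlet(4, 7, 7)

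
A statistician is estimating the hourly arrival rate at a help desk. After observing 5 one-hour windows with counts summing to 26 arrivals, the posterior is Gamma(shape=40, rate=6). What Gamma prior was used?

Gamma–Poisson conjugacy: posterior shape = α + Σxᵢ, posterior rate = β + n.
So α = 40 − 26 = 14 and β = 6 − 5 = 1.

Gamma(shape=14, rate=1)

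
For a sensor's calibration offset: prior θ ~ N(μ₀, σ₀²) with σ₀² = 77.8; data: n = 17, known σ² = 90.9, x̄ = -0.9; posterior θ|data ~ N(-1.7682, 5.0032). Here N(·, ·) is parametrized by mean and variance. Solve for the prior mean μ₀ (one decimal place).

The posterior mean is a precision-weighted average: μ_n = (τ₀μ₀ + τ_data·x̄)/(τ₀+τ_data), with τ₀=1/σ₀² and τ_data=n/σ².
Here τ₀ = 1/77.8 = 0.012853 and τ_data = 17/90.9 = 0.187019, so τ_n = 0.199872.
Rearranging for μ₀: μ₀ = (μ_n·τ_n − τ_data·x̄)/τ₀ = (-1.7682·0.199872 − 0.187019·-0.9) / 0.012853 = -0.185097/0.012853 ≈ -14.4.

μ₀ = -14.4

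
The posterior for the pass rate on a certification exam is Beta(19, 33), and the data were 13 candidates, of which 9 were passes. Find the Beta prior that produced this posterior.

Beta(10, 29)

Under Beta–binomial conjugacy the posterior parameters are (a+s, b+f).
So a = 19 − 9 = 10 and b = 33 − 4 = 29.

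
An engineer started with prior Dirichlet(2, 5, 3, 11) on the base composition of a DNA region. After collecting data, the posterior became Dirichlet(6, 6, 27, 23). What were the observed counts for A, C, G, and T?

counts (4, 1, 24, 12)

For a Dirichlet(α) prior with multinomial counts c, the posterior is Dirichlet(α + c) componentwise.
Counts are posterior − prior componentwise: 6−2=4, 6−5=1, 27−3=24, 23−11=12.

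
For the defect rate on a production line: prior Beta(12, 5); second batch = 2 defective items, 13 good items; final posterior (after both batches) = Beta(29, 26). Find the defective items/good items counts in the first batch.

15 defective items and 8 good items

Because Beta–binomial updating is additive in the counts, the combined data contributed (α_post−α_prior, β_post−β_prior) successes and failures.
Total across both batches: 29−12=17 defective items, 26−5=21 good items.
Subtract the second batch: 17−2=15 defective items and 21−13=8 good items.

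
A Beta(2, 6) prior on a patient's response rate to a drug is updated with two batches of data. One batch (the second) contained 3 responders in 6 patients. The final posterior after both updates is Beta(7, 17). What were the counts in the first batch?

2 responders and 8 non-responders

Sequential conjugate updates are equivalent to a single update on the pooled data, so total successes = posterior α − prior α and total failures = posterior β − prior β.
Total across both batches: 7−2=5 responders, 17−6=11 non-responders.
Subtract the second batch: 5−3=2 responders and 11−3=8 non-responders.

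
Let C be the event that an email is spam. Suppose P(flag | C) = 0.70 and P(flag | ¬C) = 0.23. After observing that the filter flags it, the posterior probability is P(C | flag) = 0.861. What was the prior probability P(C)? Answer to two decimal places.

P(C) = 0.67

In odds form, posterior odds = prior odds × likelihood ratio, so prior odds = posterior odds ÷ LR.
Posterior odds = 0.861/(1−0.861) = 6.1942. LR = 0.70/0.23 = 3.0435.
Prior odds = 6.1942/3.0435 = 2.0352, so P(C) = 2.0352/(1+2.0352) ≈ 0.67.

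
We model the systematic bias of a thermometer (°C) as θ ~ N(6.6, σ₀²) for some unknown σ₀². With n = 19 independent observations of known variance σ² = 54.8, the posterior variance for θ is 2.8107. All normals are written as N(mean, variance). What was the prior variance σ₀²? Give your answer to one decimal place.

Posterior precision equals prior precision plus data precision: 1/σ_n² = 1/σ₀² + n/σ².
So 1/σ₀² = 1/2.8107 − 19/54.8 = 0.355783 − 0.346715 = 0.009068.
Hence σ₀² = 1/0.009068 ≈ 110.3.

σ₀² = 110.3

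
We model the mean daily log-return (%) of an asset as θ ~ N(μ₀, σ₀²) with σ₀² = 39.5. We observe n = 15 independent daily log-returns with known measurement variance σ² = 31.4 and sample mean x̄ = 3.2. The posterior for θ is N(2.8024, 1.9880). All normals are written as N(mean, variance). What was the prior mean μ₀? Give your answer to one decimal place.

μ₀ = -4.7

With known observation variance, the Normal–Normal posterior has precision τ_n = τ₀ + n/σ² and mean μ_n = (τ₀μ₀ + (n/σ²)x̄)/τ_n.
Here τ₀ = 1/39.5 = 0.025316 and τ_data = 15/31.4 = 0.477707, so τ_n = 0.503023.
Rearranging for μ₀: μ₀ = (μ_n·τ_n − τ_data·x̄)/τ₀ = (2.8024·0.503023 − 0.477707·3.2) / 0.025316 = -0.118991/0.025316 ≈ -4.7.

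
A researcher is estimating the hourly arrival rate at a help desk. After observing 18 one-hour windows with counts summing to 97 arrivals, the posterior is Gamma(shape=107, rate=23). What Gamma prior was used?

A Gamma(α, β) prior (rate parametrization) on a Poisson rate with n observations summing to S gives posterior Gamma(α+S, β+n).
So α = 107 − 97 = 10 and β = 23 − 18 = 5.

Gamma(shape=10, rate=5)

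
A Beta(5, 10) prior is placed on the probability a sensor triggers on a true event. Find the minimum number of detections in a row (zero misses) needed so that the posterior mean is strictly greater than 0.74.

k = 24

After k detections and 0 misses the posterior is Beta(5+k, 10), with mean (5+k)/(5+10+k).
Set (5+k)/(15+k) > 0.74 and solve: k > (0.74·15 − 5)/(1 − 0.74) = 23.462.
The smallest integer exceeding 23.462 is 24, and checking k=24: (29)/(39) = 0.7436 > 0.74.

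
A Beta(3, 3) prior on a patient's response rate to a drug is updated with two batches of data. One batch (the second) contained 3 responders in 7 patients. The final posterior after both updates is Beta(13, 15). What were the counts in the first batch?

7 responders and 8 non-responders

Sequential conjugate updates are equivalent to a single update on the pooled data, so total successes = posterior α − prior α and total failures = posterior β − prior β.
Total across both batches: 13−3=10 responders, 15−3=12 non-responders.
Subtract the second batch: 10−3=7 responders and 12−4=8 non-responders.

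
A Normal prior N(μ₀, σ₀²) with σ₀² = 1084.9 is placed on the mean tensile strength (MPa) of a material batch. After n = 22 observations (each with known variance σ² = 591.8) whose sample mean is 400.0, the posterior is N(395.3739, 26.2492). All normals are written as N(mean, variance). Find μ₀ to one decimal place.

μ₀ = 208.8

With known observation variance, the Normal–Normal posterior has precision τ_n = τ₀ + n/σ² and mean μ_n = (τ₀μ₀ + (n/σ²)x̄)/τ_n.
Here τ₀ = 1/1084.9 = 0.000922 and τ_data = 22/591.8 = 0.037175, so τ_n = 0.038097.
Rearranging for μ₀: μ₀ = (μ_n·τ_n − τ_data·x̄)/τ₀ = (395.3739·0.038097 − 0.037175·400.0) / 0.000922 = 0.192559/0.000922 ≈ 208.8.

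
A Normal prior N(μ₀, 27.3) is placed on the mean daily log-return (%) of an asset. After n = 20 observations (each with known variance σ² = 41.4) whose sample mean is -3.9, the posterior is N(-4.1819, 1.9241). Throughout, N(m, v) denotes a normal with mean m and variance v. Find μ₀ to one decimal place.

The posterior mean is a precision-weighted average: μ_n = (τ₀μ₀ + τ_data·x̄)/(τ₀+τ_data), with τ₀=1/σ₀² and τ_data=n/σ².
Here τ₀ = 1/27.3 = 0.036630 and τ_data = 20/41.4 = 0.483092, so τ_n = 0.519722.
Rearranging for μ₀: μ₀ = (μ_n·τ_n − τ_data·x̄)/τ₀ = (-4.1819·0.519722 − 0.483092·-3.9) / 0.036630 = -0.289367/0.036630 ≈ -7.9.

μ₀ = -7.9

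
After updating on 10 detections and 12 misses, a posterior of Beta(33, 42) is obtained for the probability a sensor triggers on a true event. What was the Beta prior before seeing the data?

Under Beta–binomial conjugacy the posterior parameters are (α+s, β+f).
Subtract the data counts: 33−10=23, 42−12=30.

Beta(23, 30)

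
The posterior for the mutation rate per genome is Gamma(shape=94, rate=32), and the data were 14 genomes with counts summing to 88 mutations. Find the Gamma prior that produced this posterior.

Gamma(shape=6, rate=18)

A Gamma(α, β) prior (rate parametrization) on a Poisson rate with n observations summing to S gives posterior Gamma(α+S, β+n).
So α = 94 − 88 = 6 and β = 32 − 14 = 18.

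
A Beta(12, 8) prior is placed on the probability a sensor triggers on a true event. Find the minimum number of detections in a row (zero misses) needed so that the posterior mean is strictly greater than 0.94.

After k detections and 0 misses the posterior is Beta(12+k, 8), with mean (12+k)/(12+8+k).
Set (12+k)/(20+k) > 0.94 and solve: k > (0.94·20 − 12)/(1 − 0.94) = 113.333.
The smallest integer exceeding 113.333 is 114.

k = 114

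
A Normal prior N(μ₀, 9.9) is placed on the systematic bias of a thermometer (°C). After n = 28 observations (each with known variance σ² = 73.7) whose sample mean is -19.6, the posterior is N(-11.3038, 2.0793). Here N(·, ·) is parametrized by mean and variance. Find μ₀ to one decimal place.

With known observation variance, the Normal–Normal posterior has precision τ_n = τ₀ + n/σ² and mean μ_n = (τ₀μ₀ + (n/σ²)x̄)/τ_n.
Here τ₀ = 1/9.9 = 0.101010 and τ_data = 28/73.7 = 0.379919, so τ_n = 0.480929.
Rearranging for μ₀: μ₀ = (μ_n·τ_n − τ_data·x̄)/τ₀ = (-11.3038·0.480929 − 0.379919·-19.6) / 0.101010 = 2.010087/0.101010 ≈ 19.9.

μ₀ = 19.9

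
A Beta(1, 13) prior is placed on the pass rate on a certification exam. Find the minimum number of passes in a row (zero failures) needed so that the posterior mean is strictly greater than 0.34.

k = 6

After k passes and 0 failures the posterior is Beta(1+k, 13), with mean (1+k)/(1+13+k).
Set (1+k)/(14+k) > 0.34 and solve: k > (0.34·14 − 1)/(1 − 0.34) = 5.697.
The smallest integer exceeding 5.697 is 6, and checking k=6: (7)/(20) = 0.3500 > 0.34.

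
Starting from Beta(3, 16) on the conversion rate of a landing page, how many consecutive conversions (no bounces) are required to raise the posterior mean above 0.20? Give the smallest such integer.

k = 2

After k conversions and 0 bounces the posterior is Beta(3+k, 16), with mean (3+k)/(3+16+k).
Set (3+k)/(19+k) > 0.20 and solve: k > (0.20·19 − 3)/(1 − 0.20) = 1.000.
The smallest integer exceeding 1.000 is 2, and checking k=2: (5)/(21) = 0.2381 > 0.20.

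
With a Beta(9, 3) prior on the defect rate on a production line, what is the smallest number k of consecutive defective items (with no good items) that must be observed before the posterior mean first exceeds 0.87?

After k defective items and 0 good items the posterior is Beta(9+k, 3), with mean (9+k)/(9+3+k).
Set (9+k)/(12+k) > 0.87 and solve: k > (0.87·12 − 9)/(1 − 0.87) = 11.077.
The smallest integer exceeding 11.077 is 12.

k = 12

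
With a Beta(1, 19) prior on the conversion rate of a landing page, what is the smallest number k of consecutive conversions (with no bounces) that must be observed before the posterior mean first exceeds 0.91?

k = 192

After k conversions and 0 bounces the posterior is Beta(1+k, 19), with mean (1+k)/(1+19+k).
Set (1+k)/(20+k) > 0.91 and solve: k > (0.91·20 − 1)/(1 − 0.91) = 191.111.
The smallest integer exceeding 191.111 is 192.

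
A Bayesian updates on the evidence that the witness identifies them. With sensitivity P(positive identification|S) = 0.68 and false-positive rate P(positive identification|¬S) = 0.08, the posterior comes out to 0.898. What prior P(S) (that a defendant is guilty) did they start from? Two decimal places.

P(S) = 0.51

In odds form, posterior odds = prior odds × likelihood ratio, so prior odds = posterior odds ÷ LR.
Posterior odds = 0.898/(1−0.898) = 8.8039. LR = 0.68/0.08 = 8.5000.
Prior odds = 8.8039/8.5000 = 1.0358, so P(S) = 1.0358/(1+1.0358) ≈ 0.51.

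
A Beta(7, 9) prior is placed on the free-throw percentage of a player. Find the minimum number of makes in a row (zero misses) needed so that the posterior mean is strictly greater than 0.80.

k = 30

After k makes and 0 misses the posterior is Beta(7+k, 9), with mean (7+k)/(7+9+k).
Set (7+k)/(16+k) > 0.80 and solve: k > (0.80·16 − 7)/(1 − 0.80) = 29.000.
The smallest integer exceeding 29.000 is 30.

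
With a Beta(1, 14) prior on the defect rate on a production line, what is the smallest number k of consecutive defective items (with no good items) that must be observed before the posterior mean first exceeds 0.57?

k = 18

After k defective items and 0 good items the posterior is Beta(1+k, 14), with mean (1+k)/(1+14+k).
Set (1+k)/(15+k) > 0.57 and solve: k > (0.57·15 − 1)/(1 − 0.57) = 17.558.
The smallest integer exceeding 17.558 is 18, and checking k=18: (19)/(33) = 0.5758 > 0.57.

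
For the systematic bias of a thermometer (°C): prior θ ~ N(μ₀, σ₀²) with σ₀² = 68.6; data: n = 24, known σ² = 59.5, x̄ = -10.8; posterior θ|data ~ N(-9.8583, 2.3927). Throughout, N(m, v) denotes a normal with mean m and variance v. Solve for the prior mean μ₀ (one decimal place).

μ₀ = 16.2

With known observation variance, the Normal–Normal posterior has precision τ_n = τ₀ + n/σ² and mean μ_n = (τ₀μ₀ + (n/σ²)x̄)/τ_n.
Here τ₀ = 1/68.6 = 0.014577 and τ_data = 24/59.5 = 0.403361, so τ_n = 0.417938.
Rearranging for μ₀: μ₀ = (μ_n·τ_n − τ_data·x̄)/τ₀ = (-9.8583·0.417938 − 0.403361·-10.8) / 0.014577 = 0.236141/0.014577 ≈ 16.2.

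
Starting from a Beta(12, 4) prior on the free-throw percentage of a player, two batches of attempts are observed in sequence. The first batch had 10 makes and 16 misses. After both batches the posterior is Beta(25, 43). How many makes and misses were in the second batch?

3 makes and 23 misses

Because Beta–binomial updating is additive in the counts, the combined data contributed (α_post−α_prior, β_post−β_prior) successes and failures.
Total across both batches: 25−12=13 makes, 43−4=39 misses.
Subtract the first batch: 13−10=3 makes and 39−16=23 misses.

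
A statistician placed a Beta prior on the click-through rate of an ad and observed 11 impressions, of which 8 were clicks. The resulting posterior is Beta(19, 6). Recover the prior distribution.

A Beta(α, β) prior with s successes and f failures in binomial data gives a Beta(α+s, β+f) posterior.
Subtract the data counts: 19−8=11, 6−3=3.

Beta(11, 3)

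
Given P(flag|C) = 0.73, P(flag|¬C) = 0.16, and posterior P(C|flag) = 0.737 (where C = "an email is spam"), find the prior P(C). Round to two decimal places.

Bayes' rule in odds form gives O(C|E) = O(C)·[P(E|C)/P(E|¬C)], hence O(C) = O(C|E)/LR.
Posterior odds = 0.737/(1−0.737) = 2.8023. LR = 0.73/0.16 = 4.5625.
Prior odds = 2.8023/4.5625 = 0.6142, so P(C) = 0.6142/(1+0.6142) ≈ 0.38.

P(C) = 0.38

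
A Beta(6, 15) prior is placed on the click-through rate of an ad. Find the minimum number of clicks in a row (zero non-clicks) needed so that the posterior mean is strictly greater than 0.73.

After k clicks and 0 non-clicks the posterior is Beta(6+k, 15), with mean (6+k)/(6+15+k).
Set (6+k)/(21+k) > 0.73 and solve: k > (0.73·21 − 6)/(1 − 0.73) = 34.556.
The smallest integer exceeding 34.556 is 35.

k = 35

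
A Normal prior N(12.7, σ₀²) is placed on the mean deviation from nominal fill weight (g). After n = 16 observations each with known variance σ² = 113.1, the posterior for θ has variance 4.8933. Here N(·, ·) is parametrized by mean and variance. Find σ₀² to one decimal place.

For the Normal–Normal model with known σ², precisions add: τ_n = τ₀ + n/σ².
So 1/σ₀² = 1/4.8933 − 16/113.1 = 0.204361 − 0.141468 = 0.062893.
Hence σ₀² = 1/0.062893 ≈ 15.9.

σ₀² = 15.9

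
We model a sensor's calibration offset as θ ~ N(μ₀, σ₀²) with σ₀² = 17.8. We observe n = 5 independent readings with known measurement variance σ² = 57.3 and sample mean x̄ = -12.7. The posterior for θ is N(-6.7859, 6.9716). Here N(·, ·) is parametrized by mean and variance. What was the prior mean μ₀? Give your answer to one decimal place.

The posterior mean is a precision-weighted average: μ_n = (τ₀μ₀ + τ_data·x̄)/(τ₀+τ_data), with τ₀=1/σ₀² and τ_data=n/σ².
Here τ₀ = 1/17.8 = 0.056180 and τ_data = 5/57.3 = 0.087260, so τ_n = 0.143440.
Rearranging for μ₀: μ₀ = (μ_n·τ_n − τ_data·x̄)/τ₀ = (-6.7859·0.143440 − 0.087260·-12.7) / 0.056180 = 0.134833/0.056180 ≈ 2.4.

μ₀ = 2.4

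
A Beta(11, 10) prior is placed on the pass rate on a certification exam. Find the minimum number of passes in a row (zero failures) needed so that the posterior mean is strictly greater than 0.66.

After k passes and 0 failures the posterior is Beta(11+k, 10), with mean (11+k)/(11+10+k).
Set (11+k)/(21+k) > 0.66 and solve: k > (0.66·21 − 11)/(1 − 0.66) = 8.412.
The smallest integer exceeding 8.412 is 9, and checking k=9: (20)/(30) = 0.6667 > 0.66.

k = 9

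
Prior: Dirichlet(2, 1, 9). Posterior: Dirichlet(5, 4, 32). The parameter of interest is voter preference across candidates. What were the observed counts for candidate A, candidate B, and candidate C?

For a Dirichlet(α) prior with multinomial counts c, the posterior is Dirichlet(α + c) componentwise.
Counts are posterior − prior componentwise: 5−2=3, 4−1=3, 32−9=23.

counts (3, 3, 23)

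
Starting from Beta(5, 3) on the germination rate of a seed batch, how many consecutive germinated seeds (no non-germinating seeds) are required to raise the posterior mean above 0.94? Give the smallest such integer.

After k germinated seeds and 0 non-germinating seeds the posterior is Beta(5+k, 3), with mean (5+k)/(5+3+k).
Set (5+k)/(8+k) > 0.94 and solve: k > (0.94·8 − 5)/(1 − 0.94) = 42.000.
The smallest integer exceeding 42.000 is 43, and checking k=43: (48)/(51) = 0.9412 > 0.94.

k = 43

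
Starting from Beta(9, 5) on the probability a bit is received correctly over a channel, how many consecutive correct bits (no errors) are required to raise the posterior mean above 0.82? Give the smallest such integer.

k = 14

After k correct bits and 0 errors the posterior is Beta(9+k, 5), with mean (9+k)/(9+5+k).
Set (9+k)/(14+k) > 0.82 and solve: k > (0.82·14 − 9)/(1 − 0.82) = 13.778.
The smallest integer exceeding 13.778 is 14, and checking k=14: (23)/(28) = 0.8214 > 0.82.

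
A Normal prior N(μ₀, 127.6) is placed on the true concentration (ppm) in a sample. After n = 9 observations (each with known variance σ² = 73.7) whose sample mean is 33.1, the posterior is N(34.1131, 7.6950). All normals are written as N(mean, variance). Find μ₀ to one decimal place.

The posterior mean is a precision-weighted average: μ_n = (τ₀μ₀ + τ_data·x̄)/(τ₀+τ_data), with τ₀=1/σ₀² and τ_data=n/σ².
Here τ₀ = 1/127.6 = 0.007837 and τ_data = 9/73.7 = 0.122117, so τ_n = 0.129954.
Rearranging for μ₀: μ₀ = (μ_n·τ_n − τ_data·x̄)/τ₀ = (34.1131·0.129954 − 0.122117·33.1) / 0.007837 = 0.391061/0.007837 ≈ 49.9.

μ₀ = 49.9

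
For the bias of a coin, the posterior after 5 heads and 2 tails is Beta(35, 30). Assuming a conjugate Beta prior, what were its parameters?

Under Beta–binomial conjugacy the posterior parameters are (a+s, b+f).
Subtract the data counts: 35−5=30, 30−2=28.

Beta(30, 28)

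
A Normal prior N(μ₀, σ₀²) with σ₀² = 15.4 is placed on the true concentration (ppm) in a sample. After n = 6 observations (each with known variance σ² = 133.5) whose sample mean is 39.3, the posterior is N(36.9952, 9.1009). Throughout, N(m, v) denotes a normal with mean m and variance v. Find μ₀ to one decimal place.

The posterior mean is a precision-weighted average: μ_n = (τ₀μ₀ + τ_data·x̄)/(τ₀+τ_data), with τ₀=1/σ₀² and τ_data=n/σ².
Here τ₀ = 1/15.4 = 0.064935 and τ_data = 6/133.5 = 0.044944, so τ_n = 0.109879.
Rearranging for μ₀: μ₀ = (μ_n·τ_n − τ_data·x̄)/τ₀ = (36.9952·0.109879 − 0.044944·39.3) / 0.064935 = 2.298696/0.064935 ≈ 35.4.

μ₀ = 35.4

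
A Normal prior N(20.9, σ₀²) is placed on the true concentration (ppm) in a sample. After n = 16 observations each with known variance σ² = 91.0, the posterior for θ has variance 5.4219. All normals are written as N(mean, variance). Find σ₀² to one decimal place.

σ₀² = 116.1

Posterior precision equals prior precision plus data precision: 1/σ_n² = 1/σ₀² + n/σ².
So 1/σ₀² = 1/5.4219 − 16/91.0 = 0.184437 − 0.175824 = 0.008613.
Hence σ₀² = 1/0.008613 ≈ 116.1.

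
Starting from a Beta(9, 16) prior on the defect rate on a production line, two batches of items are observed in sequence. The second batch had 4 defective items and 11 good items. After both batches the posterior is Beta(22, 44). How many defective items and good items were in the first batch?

Sequential conjugate updates are equivalent to a single update on the pooled data, so total successes = posterior α − prior α and total failures = posterior β − prior β.
Total across both batches: 22−9=13 defective items, 44−16=28 good items.
Subtract the second batch: 13−4=9 defective items and 28−11=17 good items.

9 defective items and 17 good items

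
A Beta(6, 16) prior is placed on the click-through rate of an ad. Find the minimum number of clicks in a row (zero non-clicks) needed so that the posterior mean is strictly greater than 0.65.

After k clicks and 0 non-clicks the posterior is Beta(6+k, 16), with mean (6+k)/(6+16+k).
Set (6+k)/(22+k) > 0.65 and solve: k > (0.65·22 − 6)/(1 − 0.65) = 23.714.
The smallest integer exceeding 23.714 is 24.

k = 24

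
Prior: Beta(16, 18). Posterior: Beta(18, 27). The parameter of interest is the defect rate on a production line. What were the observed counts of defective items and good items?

2 defective items and 9 good items

A Beta(a, b) prior with s successes and f failures in binomial data gives a Beta(a+s, b+f) posterior.
So s = 18 − 16 = 2 and f = 27 − 18 = 9.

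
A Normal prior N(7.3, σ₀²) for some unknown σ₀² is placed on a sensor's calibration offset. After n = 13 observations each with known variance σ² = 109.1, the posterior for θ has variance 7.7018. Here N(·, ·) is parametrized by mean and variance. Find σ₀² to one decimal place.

σ₀² = 93.6

For the Normal–Normal model with known σ², precisions add: τ_n = τ₀ + n/σ².
So 1/σ₀² = 1/7.7018 − 13/109.1 = 0.129840 − 0.119157 = 0.010683.
Hence σ₀² = 1/0.010683 ≈ 93.6.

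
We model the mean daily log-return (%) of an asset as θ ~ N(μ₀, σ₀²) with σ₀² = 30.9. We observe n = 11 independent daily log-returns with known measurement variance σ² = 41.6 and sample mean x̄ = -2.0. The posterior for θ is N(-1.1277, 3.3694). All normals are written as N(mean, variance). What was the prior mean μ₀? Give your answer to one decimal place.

μ₀ = 6.0

The posterior mean is a precision-weighted average: μ_n = (τ₀μ₀ + τ_data·x̄)/(τ₀+τ_data), with τ₀=1/σ₀² and τ_data=n/σ².
Here τ₀ = 1/30.9 = 0.032362 and τ_data = 11/41.6 = 0.264423, so τ_n = 0.296785.
Rearranging for μ₀: μ₀ = (μ_n·τ_n − τ_data·x̄)/τ₀ = (-1.1277·0.296785 − 0.264423·-2.0) / 0.032362 = 0.194162/0.032362 ≈ 6.0.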